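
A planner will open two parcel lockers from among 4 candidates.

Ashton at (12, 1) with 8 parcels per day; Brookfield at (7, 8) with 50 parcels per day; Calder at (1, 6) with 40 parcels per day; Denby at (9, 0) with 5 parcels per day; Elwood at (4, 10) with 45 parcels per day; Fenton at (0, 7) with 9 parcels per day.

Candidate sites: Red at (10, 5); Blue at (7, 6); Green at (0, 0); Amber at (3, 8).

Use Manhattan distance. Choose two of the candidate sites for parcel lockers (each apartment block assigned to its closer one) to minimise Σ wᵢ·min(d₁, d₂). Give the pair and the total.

{Blue, Amber}, total 551

Evaluate every pair (each demand assigned to the nearer of the two):
  {Blue, Amber}: total = 551
  {Red, Amber}: total = 609
  {Green, Amber}: total = 680
  {Red, Blue}: total = 805
  {Blue, Green}: total = 838
  {Red, Green}: total = 1216
Best pair: {Blue, Amber} with total 551.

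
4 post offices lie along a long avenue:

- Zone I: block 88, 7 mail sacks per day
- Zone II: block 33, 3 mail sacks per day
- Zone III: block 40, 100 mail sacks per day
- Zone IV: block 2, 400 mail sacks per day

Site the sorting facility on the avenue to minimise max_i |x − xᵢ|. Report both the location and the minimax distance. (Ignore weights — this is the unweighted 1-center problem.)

location 45, max distance 43

The 1-center on a line is the midpoint of the two extreme points: leftmost at 2, rightmost at 88.
Optimal location = (2 + 88)/2 = 45; maximum distance = (88 − 2)/2 = 43.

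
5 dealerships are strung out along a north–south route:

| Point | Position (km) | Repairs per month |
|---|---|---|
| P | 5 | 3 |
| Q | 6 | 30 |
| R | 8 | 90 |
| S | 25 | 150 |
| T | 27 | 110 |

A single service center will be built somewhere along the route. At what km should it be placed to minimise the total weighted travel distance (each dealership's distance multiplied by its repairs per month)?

x = 25

For a sum of weighted absolute distances on a line, the optimum is the weighted median (not the mean). Total weight W = 383; half-weight = 191.5.
Sort by position and accumulate weight:
  km 5 (P, w=3) → cum 3
  km 6 (Q, w=30) → cum 33
  km 8 (R, w=90) → cum 123
  km 25 (S, w=150) → cum 273  ≥ 191.5 → median here
  km 27 (T, w=110) → cum 383
Optimal location: km 25.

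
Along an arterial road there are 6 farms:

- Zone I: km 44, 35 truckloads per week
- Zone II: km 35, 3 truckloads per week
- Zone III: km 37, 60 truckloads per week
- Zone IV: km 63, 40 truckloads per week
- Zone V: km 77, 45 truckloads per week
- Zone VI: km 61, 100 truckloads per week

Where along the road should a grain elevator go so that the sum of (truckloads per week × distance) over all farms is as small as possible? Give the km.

For a sum of weighted absolute distances on a line, the optimum is the weighted median (not the mean). Total weight W = 283; half-weight = 141.5.
Sort by position and accumulate weight:
  km 35 (Zone II, w=3) → cum 3
  km 37 (Zone III, w=60) → cum 63
  km 44 (Zone I, w=35) → cum 98
  km 61 (Zone VI, w=100) → cum 198  ≥ 141.5 → median here
  km 63 (Zone IV, w=40) → cum 238
  km 77 (Zone V, w=45) → cum 283
Optimal location: km 61.

x = 61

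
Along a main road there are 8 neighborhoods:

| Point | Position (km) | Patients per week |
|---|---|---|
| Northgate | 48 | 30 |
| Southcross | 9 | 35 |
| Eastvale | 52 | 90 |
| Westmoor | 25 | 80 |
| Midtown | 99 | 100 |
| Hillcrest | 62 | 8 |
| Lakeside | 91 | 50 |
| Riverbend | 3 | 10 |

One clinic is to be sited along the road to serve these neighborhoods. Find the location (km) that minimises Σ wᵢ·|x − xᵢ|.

For a sum of weighted absolute distances on a line, the optimum is the weighted median (not the mean). Total weight W = 403; half-weight = 201.5.
Sort by position and accumulate weight:
  km 3 (Riverbend, w=10) → cum 10
  km 9 (Southcross, w=35) → cum 45
  km 25 (Westmoor, w=80) → cum 125
  km 48 (Northgate, w=30) → cum 155
  km 52 (Eastvale, w=90) → cum 245  ≥ 201.5 → median here
  km 62 (Hillcrest, w=8) → cum 253
  km 91 (Lakeside, w=50) → cum 303
  km 99 (Midtown, w=100) → cum 403
Optimal location: km 52.

x = 52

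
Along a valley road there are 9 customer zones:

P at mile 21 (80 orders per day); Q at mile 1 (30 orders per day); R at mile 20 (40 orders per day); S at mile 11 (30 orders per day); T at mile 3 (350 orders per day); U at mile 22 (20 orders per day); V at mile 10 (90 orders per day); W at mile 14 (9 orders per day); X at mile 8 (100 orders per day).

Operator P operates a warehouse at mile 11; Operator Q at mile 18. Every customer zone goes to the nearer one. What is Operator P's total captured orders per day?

609

The indifferent point is the midpoint (11+18)/2 = 14.5; customer zones left of it (closer to Operator P at 11) go to Operator P, those right go to Operator Q.
  Q at 1 (w=30) → Operator P
  T at 3 (w=350) → Operator P
  X at 8 (w=100) → Operator P
  V at 10 (w=90) → Operator P
  S at 11 (w=30) → Operator P
  W at 14 (w=9) → Operator P
  R at 20 (w=40) → Operator Q
  P at 21 (w=80) → Operator Q
  U at 22 (w=20) → Operator Q
Operator P captures 609; Operator Q captures 140.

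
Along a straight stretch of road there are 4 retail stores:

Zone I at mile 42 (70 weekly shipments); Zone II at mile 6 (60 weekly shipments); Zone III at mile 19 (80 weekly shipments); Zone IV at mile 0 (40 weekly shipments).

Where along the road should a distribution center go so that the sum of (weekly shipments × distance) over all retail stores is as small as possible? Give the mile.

x = 19

For a sum of weighted absolute distances on a line, the optimum is the weighted median (not the mean). Total weight W = 250; half-weight = 125.
Sort by position and accumulate weight:
  mile 0 (Zone IV, w=40) → cum 40
  mile 6 (Zone II, w=60) → cum 100
  mile 19 (Zone III, w=80) → cum 180  ≥ 125 → median here
  mile 42 (Zone I, w=70) → cum 250
Optimal location: mile 19.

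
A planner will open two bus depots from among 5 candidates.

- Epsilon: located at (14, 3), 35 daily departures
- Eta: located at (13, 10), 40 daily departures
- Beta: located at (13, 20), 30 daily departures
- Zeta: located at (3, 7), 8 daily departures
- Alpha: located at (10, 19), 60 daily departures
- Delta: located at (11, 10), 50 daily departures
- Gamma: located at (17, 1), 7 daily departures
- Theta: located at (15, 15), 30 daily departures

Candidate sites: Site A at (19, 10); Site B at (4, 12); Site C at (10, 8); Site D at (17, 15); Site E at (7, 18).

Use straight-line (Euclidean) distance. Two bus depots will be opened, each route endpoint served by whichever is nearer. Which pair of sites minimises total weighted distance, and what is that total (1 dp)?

{Site C, Site E}, total 1241.8

Evaluate every pair (each demand assigned to the nearer of the two):
  {Site C, Site E}: total = 1241.8
  {Site C, Site D}: total = 1341.8
  {Site A, Site E}: total = 1670.8
  {Site D, Site E}: total = 1710.7
  {Site B, Site C}: total = 1762.7
  {Site A, Site C}: total = 1803.2
  {Site A, Site D}: total = 1861.0
  {Site B, Site D}: total = 1927.7
  {Site B, Site E}: total = 1999.5
  {Site A, Site B}: total = 2105.5
Best pair: {Site C, Site E} with total 1241.8.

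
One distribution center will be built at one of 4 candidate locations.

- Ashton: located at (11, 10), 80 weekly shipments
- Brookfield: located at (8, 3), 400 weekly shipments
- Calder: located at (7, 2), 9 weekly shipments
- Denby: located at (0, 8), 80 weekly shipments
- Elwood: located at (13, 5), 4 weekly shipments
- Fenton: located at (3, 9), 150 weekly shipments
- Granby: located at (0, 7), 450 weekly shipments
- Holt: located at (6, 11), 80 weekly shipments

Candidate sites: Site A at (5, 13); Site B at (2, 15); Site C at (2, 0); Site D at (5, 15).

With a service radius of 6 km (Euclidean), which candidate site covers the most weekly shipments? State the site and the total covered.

Coverage radius r = 6 km; a point is covered iff (Δx)²+(Δy)² ≤ 6² = 36.
  Site A (5, 13): covers {Fenton, Holt} → 230
  Site B (2, 15): covers {Holt} → 80
  Site C (2, 0): covers {Calder} → 9
  Site D (5, 15): covers {Holt} → 80
Maximum coverage at Site A: 230 weekly shipments.

Site A, covering 230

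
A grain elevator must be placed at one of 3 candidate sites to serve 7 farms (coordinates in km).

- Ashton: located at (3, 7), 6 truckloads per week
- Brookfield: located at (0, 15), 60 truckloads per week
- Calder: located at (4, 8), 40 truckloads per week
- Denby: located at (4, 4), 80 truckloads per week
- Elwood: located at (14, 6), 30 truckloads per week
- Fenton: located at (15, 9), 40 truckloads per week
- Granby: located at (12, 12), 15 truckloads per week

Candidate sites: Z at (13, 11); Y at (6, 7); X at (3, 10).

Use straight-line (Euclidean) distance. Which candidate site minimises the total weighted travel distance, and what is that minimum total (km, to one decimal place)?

Total weighted distance at each candidate:
  Z (13, 11): total = 2459.6
  Y (6, 7): total = 1723.7
  X (3, 10): total = 1915.0
Minimum is at Y with total 1723.7 km.

Y, total 1723.7 km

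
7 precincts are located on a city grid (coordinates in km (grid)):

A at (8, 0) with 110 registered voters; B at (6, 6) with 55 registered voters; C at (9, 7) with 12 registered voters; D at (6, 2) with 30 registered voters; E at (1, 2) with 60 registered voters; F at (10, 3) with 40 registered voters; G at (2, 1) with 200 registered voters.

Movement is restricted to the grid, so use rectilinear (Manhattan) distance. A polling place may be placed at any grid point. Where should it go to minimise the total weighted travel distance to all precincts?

(2, 1)

Manhattan distance separates: Σwᵢ(|x−xᵢ|+|y−yᵢ|) = Σwᵢ|x−xᵢ| + Σwᵢ|y−yᵢ|, so x and y are optimised independently as 1-D weighted medians.
Total weight W = 507; half = 253.5.
x-coordinate, sorted with cumulative weight:
  x=1 (E, w=60) cum 60
  x=2 (G, w=200) cum 260  ← median
  x=6 (B, w=55) cum 315
  x=6 (D, w=30) cum 345
  x=8 (A, w=110) cum 455
  x=9 (C, w=12) cum 467
  x=10 (F, w=40) cum 507
⇒ x* = 2
y-coordinate, sorted with cumulative weight:
  y=0 (A, w=110) cum 110
  y=1 (G, w=200) cum 310  ← median
  y=2 (D, w=30) cum 340
  y=2 (E, w=60) cum 400
  y=3 (F, w=40) cum 440
  y=6 (B, w=55) cum 495
  y=7 (C, w=12) cum 507
⇒ y* = 1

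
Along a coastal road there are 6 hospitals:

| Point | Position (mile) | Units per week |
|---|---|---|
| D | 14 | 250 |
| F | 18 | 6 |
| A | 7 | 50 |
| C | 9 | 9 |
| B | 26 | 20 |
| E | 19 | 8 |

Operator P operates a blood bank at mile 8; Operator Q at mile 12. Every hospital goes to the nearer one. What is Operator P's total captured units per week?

The indifferent point is the midpoint (8+12)/2 = 10; hospitals left of it (closer to Operator P at 8) go to Operator P, those right go to Operator Q.
  A at 7 (w=50) → Operator P
  C at 9 (w=9) → Operator P
  D at 14 (w=250) → Operator Q
  F at 18 (w=6) → Operator Q
  E at 19 (w=8) → Operator Q
  B at 26 (w=20) → Operator Q
Operator P captures 59; Operator Q captures 284.

59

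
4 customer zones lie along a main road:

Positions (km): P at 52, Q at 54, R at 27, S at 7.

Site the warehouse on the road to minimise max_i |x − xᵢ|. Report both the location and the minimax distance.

The 1-center on a line is the midpoint of the two extreme points: leftmost at 7, rightmost at 54.
Optimal location = (7 + 54)/2 = 30.5; maximum distance = (54 − 7)/2 = 23.5.

location 30.5, max distance 23.5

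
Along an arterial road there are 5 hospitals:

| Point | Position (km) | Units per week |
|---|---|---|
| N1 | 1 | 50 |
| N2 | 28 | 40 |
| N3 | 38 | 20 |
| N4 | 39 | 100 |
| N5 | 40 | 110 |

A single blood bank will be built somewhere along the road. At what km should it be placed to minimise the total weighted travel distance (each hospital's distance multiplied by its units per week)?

For a sum of weighted absolute distances on a line, the optimum is the weighted median (not the mean). Total weight W = 320; half-weight = 160.
Sort by position and accumulate weight:
  km 1 (N1, w=50) → cum 50
  km 28 (N2, w=40) → cum 90
  km 38 (N3, w=20) → cum 110
  km 39 (N4, w=100) → cum 210  ≥ 160 → median here
  km 40 (N5, w=110) → cum 320
Optimal location: km 39.

x = 39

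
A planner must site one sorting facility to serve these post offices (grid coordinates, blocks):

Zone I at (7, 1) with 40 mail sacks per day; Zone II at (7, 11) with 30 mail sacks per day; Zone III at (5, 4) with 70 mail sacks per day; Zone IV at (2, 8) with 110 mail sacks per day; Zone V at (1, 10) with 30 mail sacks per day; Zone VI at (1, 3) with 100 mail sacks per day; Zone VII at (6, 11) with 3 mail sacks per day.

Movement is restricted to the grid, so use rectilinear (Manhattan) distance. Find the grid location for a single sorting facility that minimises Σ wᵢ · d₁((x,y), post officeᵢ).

Manhattan distance separates: Σwᵢ(|x−xᵢ|+|y−yᵢ|) = Σwᵢ|x−xᵢ| + Σwᵢ|y−yᵢ|, so x and y are optimised independently as 1-D weighted medians.
Total weight W = 383; half = 191.5.
x-coordinate, sorted with cumulative weight:
  x=1 (Zone V, w=30) cum 30
  x=1 (Zone VI, w=100) cum 130
  x=2 (Zone IV, w=110) cum 240  ← median
  x=5 (Zone III, w=70) cum 310
  x=6 (Zone VII, w=3) cum 313
  x=7 (Zone I, w=40) cum 353
  x=7 (Zone II, w=30) cum 383
⇒ x* = 2
y-coordinate, sorted with cumulative weight:
  y=1 (Zone I, w=40) cum 40
  y=3 (Zone VI, w=100) cum 140
  y=4 (Zone III, w=70) cum 210  ← median
  y=8 (Zone IV, w=110) cum 320
  y=10 (Zone V, w=30) cum 350
  y=11 (Zone II, w=30) cum 380
  y=11 (Zone VII, w=3) cum 383
⇒ y* = 4

(2, 4)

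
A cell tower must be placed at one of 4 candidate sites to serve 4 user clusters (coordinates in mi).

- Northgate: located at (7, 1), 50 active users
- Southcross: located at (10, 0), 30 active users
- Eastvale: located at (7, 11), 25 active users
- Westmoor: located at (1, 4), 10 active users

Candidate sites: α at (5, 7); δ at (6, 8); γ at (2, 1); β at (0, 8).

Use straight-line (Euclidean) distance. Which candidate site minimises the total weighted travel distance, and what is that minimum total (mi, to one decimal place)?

Total weighted distance at each candidate:
  α (5, 7): total = 736.1
  δ (6, 8): total = 765.0
  γ (2, 1): total = 803.0
  β (0, 8): total = 1110.8
Minimum is at α with total 736.1 mi.

α, total 736.1 mi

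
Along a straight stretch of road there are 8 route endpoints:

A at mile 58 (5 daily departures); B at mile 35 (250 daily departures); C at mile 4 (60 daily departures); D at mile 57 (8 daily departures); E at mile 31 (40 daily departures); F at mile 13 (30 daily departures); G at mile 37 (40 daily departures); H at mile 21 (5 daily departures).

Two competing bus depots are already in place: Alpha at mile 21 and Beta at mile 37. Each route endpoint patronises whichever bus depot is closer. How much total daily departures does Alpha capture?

The indifferent point is the midpoint (21+37)/2 = 29; route endpoints left of it (closer to Alpha at 21) go to Alpha, those right go to Beta.
  C at 4 (w=60) → Alpha
  F at 13 (w=30) → Alpha
  H at 21 (w=5) → Alpha
  E at 31 (w=40) → Beta
  B at 35 (w=250) → Beta
  G at 37 (w=40) → Beta
  D at 57 (w=8) → Beta
  A at 58 (w=5) → Beta
Alpha captures 95; Beta captures 343.

95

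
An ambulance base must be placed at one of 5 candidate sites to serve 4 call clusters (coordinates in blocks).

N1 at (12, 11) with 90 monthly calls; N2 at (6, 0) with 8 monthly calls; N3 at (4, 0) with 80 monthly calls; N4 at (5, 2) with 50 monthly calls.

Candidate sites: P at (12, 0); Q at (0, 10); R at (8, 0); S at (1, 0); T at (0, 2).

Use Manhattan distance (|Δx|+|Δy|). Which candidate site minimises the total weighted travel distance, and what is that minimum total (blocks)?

Total weighted distance at each candidate:
  P (12, 0): total = 2128
  Q (0, 10): total = 3068
  R (8, 0): total = 1936
  S (1, 0): total = 2560
  T (0, 2): total = 2684
Minimum is at R with total 1936 blocks.

R, total 1936 blocks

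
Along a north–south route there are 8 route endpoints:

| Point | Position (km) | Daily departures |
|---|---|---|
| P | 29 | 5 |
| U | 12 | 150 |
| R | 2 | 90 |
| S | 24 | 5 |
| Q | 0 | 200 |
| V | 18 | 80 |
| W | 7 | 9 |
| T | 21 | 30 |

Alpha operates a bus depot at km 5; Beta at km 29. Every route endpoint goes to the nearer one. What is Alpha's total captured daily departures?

The indifferent point is the midpoint (5+29)/2 = 17; route endpoints left of it (closer to Alpha at 5) go to Alpha, those right go to Beta.
  Q at 0 (w=200) → Alpha
  R at 2 (w=90) → Alpha
  W at 7 (w=9) → Alpha
  U at 12 (w=150) → Alpha
  V at 18 (w=80) → Beta
  T at 21 (w=30) → Beta
  S at 24 (w=5) → Beta
  P at 29 (w=5) → Beta
Alpha captures 449; Beta captures 120.

449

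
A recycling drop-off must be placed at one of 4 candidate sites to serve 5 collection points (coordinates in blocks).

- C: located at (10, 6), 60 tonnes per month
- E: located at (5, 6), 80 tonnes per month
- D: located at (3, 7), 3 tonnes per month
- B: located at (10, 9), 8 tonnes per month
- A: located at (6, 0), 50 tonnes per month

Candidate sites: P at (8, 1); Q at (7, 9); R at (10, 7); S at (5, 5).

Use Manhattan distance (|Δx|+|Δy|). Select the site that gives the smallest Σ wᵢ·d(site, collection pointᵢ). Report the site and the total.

Total weighted distance at each candidate:
  P (8, 1): total = 1323
  Q (7, 9): total = 1302
  R (10, 7): total = 1127
  S (5, 5): total = 824
Minimum is at S with total 824 blocks.

S, total 824 blocks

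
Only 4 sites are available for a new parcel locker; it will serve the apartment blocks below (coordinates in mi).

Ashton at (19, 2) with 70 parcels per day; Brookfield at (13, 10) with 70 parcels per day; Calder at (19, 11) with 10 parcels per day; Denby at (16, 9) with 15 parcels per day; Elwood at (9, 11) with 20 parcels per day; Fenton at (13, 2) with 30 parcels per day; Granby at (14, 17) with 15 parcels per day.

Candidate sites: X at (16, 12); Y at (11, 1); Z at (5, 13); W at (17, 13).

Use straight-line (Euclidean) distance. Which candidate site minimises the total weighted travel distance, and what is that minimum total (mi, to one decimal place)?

Total weighted distance at each candidate:
  X (16, 12): total = 1595.2
  Y (11, 1): total = 1994.5
  Z (5, 13): total = 2806.6
  W (17, 13): total = 1813.8
Minimum is at X with total 1595.2 mi.

X, total 1595.2 mi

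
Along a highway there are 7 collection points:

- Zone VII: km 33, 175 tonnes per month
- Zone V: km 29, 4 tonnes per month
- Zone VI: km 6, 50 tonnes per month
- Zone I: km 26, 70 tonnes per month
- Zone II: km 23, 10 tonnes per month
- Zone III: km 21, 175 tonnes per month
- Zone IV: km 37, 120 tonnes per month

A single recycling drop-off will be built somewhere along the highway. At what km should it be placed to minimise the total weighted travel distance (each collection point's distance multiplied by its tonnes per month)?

x = 26

For a sum of weighted absolute distances on a line, the optimum is the weighted median (not the mean). Total weight W = 604; half-weight = 302.
Sort by position and accumulate weight:
  km 6 (Zone VI, w=50) → cum 50
  km 21 (Zone III, w=175) → cum 225
  km 23 (Zone II, w=10) → cum 235
  km 26 (Zone I, w=70) → cum 305  ≥ 302 → median here
  km 29 (Zone V, w=4) → cum 309
  km 33 (Zone VII, w=175) → cum 484
  km 37 (Zone IV, w=120) → cum 604
Optimal location: km 26.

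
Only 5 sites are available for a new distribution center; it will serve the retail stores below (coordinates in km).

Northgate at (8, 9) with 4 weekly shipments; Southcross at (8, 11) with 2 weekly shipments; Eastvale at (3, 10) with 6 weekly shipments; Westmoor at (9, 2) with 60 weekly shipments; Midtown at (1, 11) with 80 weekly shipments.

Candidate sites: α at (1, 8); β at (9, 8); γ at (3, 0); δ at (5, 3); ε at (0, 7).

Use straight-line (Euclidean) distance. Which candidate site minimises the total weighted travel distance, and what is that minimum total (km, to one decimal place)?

α, total 900.5 km

Total weighted distance at each candidate:
  α (1, 8): total = 900.5
  β (9, 8): total = 1093.4
  γ (3, 0): total = 1399.2
  δ (5, 3): total = 1050.5
  ε (0, 7): total = 1023.9
Minimum is at α with total 900.5 km.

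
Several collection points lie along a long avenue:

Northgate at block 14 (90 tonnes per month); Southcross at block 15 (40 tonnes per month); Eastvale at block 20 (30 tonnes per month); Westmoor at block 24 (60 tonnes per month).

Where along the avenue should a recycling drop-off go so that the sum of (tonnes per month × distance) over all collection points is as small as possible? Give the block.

x = 15

For a sum of weighted absolute distances on a line, the optimum is the weighted median (not the mean). Total weight W = 220; half-weight = 110.
Sort by position and accumulate weight:
  block 14 (Northgate, w=90) → cum 90
  block 15 (Southcross, w=40) → cum 130  ≥ 110 → median here
  block 20 (Eastvale, w=30) → cum 160
  block 24 (Westmoor, w=60) → cum 220
Optimal location: block 15.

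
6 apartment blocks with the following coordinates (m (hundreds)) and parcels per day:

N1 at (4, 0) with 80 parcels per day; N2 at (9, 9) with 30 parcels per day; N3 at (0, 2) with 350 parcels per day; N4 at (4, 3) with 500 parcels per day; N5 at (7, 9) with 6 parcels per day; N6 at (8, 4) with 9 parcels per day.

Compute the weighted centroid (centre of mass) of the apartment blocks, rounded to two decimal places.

The minimiser of Σwᵢ‖p−pᵢ‖² is the weighted centroid p* = (Σwᵢpᵢ)/(Σwᵢ).
Σwᵢ = 975.
Σwᵢxᵢ = 80·4 + 30·9 + 350·0 + 500·4 + 6·7 + 9·8 = 2704.
Σwᵢyᵢ = 80·0 + 30·9 + 350·2 + 500·3 + 6·9 + 9·4 = 2560.
x* = 2704/975 = 2.77, y* = 2560/975 = 2.63.

(2.77, 2.63)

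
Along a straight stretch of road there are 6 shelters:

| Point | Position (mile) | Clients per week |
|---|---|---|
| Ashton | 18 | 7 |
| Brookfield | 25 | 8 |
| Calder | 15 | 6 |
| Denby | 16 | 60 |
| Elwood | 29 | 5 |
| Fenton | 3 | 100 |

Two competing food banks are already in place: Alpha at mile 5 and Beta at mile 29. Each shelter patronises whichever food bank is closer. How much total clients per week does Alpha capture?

The indifferent point is the midpoint (5+29)/2 = 17; shelters left of it (closer to Alpha at 5) go to Alpha, those right go to Beta.
  Fenton at 3 (w=100) → Alpha
  Calder at 15 (w=6) → Alpha
  Denby at 16 (w=60) → Alpha
  Ashton at 18 (w=7) → Beta
  Brookfield at 25 (w=8) → Beta
  Elwood at 29 (w=5) → Beta
Alpha captures 166; Beta captures 20.

166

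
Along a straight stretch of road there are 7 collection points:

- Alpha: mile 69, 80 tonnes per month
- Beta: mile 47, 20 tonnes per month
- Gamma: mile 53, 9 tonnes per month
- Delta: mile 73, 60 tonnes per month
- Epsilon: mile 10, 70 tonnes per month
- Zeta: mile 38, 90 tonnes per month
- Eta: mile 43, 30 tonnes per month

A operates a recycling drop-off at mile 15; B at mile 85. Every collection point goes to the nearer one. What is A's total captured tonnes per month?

210

The indifferent point is the midpoint (15+85)/2 = 50; collection points left of it (closer to A at 15) go to A, those right go to B.
  Epsilon at 10 (w=70) → A
  Zeta at 38 (w=90) → A
  Eta at 43 (w=30) → A
  Beta at 47 (w=20) → A
  Gamma at 53 (w=9) → B
  Alpha at 69 (w=80) → B
  Delta at 73 (w=60) → B
A captures 210; B captures 149.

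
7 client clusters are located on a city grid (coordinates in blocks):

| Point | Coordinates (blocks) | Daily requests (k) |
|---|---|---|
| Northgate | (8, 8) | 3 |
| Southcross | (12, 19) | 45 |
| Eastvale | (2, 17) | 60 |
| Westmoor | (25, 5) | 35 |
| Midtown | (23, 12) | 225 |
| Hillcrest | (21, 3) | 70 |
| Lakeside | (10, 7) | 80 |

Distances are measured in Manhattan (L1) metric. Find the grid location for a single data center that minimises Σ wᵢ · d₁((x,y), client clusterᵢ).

(23, 12)

Manhattan distance separates: Σwᵢ(|x−xᵢ|+|y−yᵢ|) = Σwᵢ|x−xᵢ| + Σwᵢ|y−yᵢ|, so x and y are optimised independently as 1-D weighted medians.
Total weight W = 518; half = 259.
x-coordinate, sorted with cumulative weight:
  x=2 (Eastvale, w=60) cum 60
  x=8 (Northgate, w=3) cum 63
  x=10 (Lakeside, w=80) cum 143
  x=12 (Southcross, w=45) cum 188
  x=21 (Hillcrest, w=70) cum 258
  x=23 (Midtown, w=225) cum 483  ← median
  x=25 (Westmoor, w=35) cum 518
⇒ x* = 23
y-coordinate, sorted with cumulative weight:
  y=3 (Hillcrest, w=70) cum 70
  y=5 (Westmoor, w=35) cum 105
  y=7 (Lakeside, w=80) cum 185
  y=8 (Northgate, w=3) cum 188
  y=12 (Midtown, w=225) cum 413  ← median
  y=17 (Eastvale, w=60) cum 473
  y=19 (Southcross, w=45) cum 518
⇒ y* = 12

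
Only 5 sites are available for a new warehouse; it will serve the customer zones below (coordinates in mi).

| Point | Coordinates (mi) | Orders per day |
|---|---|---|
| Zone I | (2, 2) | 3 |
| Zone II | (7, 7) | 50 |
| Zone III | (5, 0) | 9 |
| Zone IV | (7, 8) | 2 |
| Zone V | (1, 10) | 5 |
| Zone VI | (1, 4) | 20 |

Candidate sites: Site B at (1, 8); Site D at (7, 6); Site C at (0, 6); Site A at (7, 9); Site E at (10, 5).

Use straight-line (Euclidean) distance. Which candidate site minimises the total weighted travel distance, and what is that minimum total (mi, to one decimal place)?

Site D, total 292.7 mi

Total weighted distance at each candidate:
  Site B (1, 8): total = 504.9
  Site D (7, 6): total = 292.7
  Site C (0, 6): total = 517.2
  Site A (7, 9): total = 397.4
  Site E (10, 5): total = 510.6
Minimum is at Site D with total 292.7 mi.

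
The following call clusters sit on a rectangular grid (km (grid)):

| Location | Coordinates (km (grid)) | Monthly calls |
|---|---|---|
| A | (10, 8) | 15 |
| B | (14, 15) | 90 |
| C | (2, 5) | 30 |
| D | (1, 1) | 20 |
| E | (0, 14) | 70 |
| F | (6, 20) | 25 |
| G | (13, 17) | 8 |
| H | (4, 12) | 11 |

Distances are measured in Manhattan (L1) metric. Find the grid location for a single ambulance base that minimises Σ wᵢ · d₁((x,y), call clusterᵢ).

Manhattan distance separates: Σwᵢ(|x−xᵢ|+|y−yᵢ|) = Σwᵢ|x−xᵢ| + Σwᵢ|y−yᵢ|, so x and y are optimised independently as 1-D weighted medians.
Total weight W = 269; half = 134.5.
x-coordinate, sorted with cumulative weight:
  x=0 (E, w=70) cum 70
  x=1 (D, w=20) cum 90
  x=2 (C, w=30) cum 120
  x=4 (H, w=11) cum 131
  x=6 (F, w=25) cum 156  ← median
  x=10 (A, w=15) cum 171
  x=13 (G, w=8) cum 179
  x=14 (B, w=90) cum 269
⇒ x* = 6
y-coordinate, sorted with cumulative weight:
  y=1 (D, w=20) cum 20
  y=5 (C, w=30) cum 50
  y=8 (A, w=15) cum 65
  y=12 (H, w=11) cum 76
  y=14 (E, w=70) cum 146  ← median
  y=15 (B, w=90) cum 236
  y=17 (G, w=8) cum 244
  y=20 (F, w=25) cum 269
⇒ y* = 14

(6, 14)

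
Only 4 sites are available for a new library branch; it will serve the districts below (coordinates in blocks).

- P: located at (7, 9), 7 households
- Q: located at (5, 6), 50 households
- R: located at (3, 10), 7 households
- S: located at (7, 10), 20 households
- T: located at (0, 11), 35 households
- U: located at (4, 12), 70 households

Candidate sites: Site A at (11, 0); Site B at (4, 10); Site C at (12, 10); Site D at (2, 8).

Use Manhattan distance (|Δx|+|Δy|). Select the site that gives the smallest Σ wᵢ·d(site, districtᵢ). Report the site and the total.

Total weighted distance at each candidate:
  Site A (11, 0): total = 3197
  Site B (4, 10): total = 660
  Site C (12, 10): total = 1910
  Site D (2, 8): total = 1048
Minimum is at Site B with total 660 blocks.

Site B, total 660 blocks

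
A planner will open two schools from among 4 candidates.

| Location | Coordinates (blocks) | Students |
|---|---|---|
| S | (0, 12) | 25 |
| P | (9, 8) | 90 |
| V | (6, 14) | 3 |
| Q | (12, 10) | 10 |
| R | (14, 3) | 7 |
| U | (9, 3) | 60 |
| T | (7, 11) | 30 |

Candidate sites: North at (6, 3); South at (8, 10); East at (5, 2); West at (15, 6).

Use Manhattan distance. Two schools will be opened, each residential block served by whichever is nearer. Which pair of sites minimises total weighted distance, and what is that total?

Evaluate every pair (each demand assigned to the nearer of the two):
  {North, South}: total = 874
  {South, East}: total = 1008
  {South, West}: total = 1146
  {North, West}: total = 1676
  {North, East}: total = 1764
  {East, West}: total = 1862
Best pair: {North, South} with total 874.

{North, South}, total 874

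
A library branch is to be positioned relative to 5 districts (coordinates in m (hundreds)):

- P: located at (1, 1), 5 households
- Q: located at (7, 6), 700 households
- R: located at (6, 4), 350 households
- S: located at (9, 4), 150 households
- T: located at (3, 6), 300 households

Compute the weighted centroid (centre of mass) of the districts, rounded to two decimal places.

The minimiser of Σwᵢ‖p−pᵢ‖² is the weighted centroid p* = (Σwᵢpᵢ)/(Σwᵢ).
Σwᵢ = 1505.
Σwᵢxᵢ = 5·1 + 700·7 + 350·6 + 150·9 + 300·3 = 9255.
Σwᵢyᵢ = 5·1 + 700·6 + 350·4 + 150·4 + 300·6 = 8005.
x* = 9255/1505 = 6.15, y* = 8005/1505 = 5.32.

(6.15, 5.32)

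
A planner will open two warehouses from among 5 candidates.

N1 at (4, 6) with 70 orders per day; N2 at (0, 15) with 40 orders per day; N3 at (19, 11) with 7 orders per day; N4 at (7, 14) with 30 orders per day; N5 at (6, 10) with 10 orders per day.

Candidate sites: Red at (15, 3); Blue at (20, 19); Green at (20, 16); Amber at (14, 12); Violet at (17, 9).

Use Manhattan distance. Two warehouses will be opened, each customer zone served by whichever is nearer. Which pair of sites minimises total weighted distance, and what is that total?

Evaluate every pair (each demand assigned to the nearer of the two):
  {Red, Amber}: total = 2072
  {Amber, Violet}: total = 2198
  {Blue, Amber}: total = 2212
  {Green, Amber}: total = 2212
  {Red, Green}: total = 2472
  {Red, Violet}: total = 2498
  {Green, Violet}: total = 2558
  {Blue, Violet}: total = 2638
  {Red, Blue}: total = 2703
  {Blue, Green}: total = 3352
Best pair: {Red, Amber} with total 2072.

{Red, Amber}, total 2072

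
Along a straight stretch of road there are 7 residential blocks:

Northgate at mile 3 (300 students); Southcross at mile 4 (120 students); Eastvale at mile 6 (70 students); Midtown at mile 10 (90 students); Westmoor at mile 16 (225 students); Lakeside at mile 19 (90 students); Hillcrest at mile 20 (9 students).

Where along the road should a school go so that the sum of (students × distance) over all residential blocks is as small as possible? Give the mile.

For a sum of weighted absolute distances on a line, the optimum is the weighted median (not the mean). Total weight W = 904; half-weight = 452.
Sort by position and accumulate weight:
  mile 3 (Northgate, w=300) → cum 300
  mile 4 (Southcross, w=120) → cum 420
  mile 6 (Eastvale, w=70) → cum 490  ≥ 452 → median here
  mile 10 (Midtown, w=90) → cum 580
  mile 16 (Westmoor, w=225) → cum 805
  mile 19 (Lakeside, w=90) → cum 895
  mile 20 (Hillcrest, w=9) → cum 904
Optimal location: mile 6.

x = 6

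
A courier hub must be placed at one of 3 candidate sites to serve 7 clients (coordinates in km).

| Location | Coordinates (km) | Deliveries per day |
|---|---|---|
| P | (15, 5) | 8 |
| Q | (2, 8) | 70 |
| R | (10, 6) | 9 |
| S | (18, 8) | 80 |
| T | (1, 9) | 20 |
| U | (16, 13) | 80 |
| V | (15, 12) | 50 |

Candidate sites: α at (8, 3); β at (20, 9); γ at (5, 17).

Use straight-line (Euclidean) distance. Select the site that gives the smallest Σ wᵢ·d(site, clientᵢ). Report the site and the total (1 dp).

Total weighted distance at each candidate:
  α (8, 3): total = 3310.8
  β (20, 9): total = 2710.1
  γ (5, 17): total = 3837.0
Minimum is at β with total 2710.1 km.

β, total 2710.1 km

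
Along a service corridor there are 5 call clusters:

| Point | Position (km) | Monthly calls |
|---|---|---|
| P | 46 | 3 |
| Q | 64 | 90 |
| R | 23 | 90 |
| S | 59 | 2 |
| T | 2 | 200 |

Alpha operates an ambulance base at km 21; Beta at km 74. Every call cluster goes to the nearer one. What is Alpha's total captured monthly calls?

The indifferent point is the midpoint (21+74)/2 = 47.5; call clusters left of it (closer to Alpha at 21) go to Alpha, those right go to Beta.
  T at 2 (w=200) → Alpha
  R at 23 (w=90) → Alpha
  P at 46 (w=3) → Alpha
  S at 59 (w=2) → Beta
  Q at 64 (w=90) → Beta
Alpha captures 293; Beta captures 92.

293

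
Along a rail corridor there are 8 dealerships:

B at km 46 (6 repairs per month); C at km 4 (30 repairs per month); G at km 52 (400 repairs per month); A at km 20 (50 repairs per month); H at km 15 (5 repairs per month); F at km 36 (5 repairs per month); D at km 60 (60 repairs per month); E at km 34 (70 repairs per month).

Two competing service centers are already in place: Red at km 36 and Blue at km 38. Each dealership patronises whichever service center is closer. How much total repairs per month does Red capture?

The indifferent point is the midpoint (36+38)/2 = 37; dealerships left of it (closer to Red at 36) go to Red, those right go to Blue.
  C at 4 (w=30) → Red
  H at 15 (w=5) → Red
  A at 20 (w=50) → Red
  E at 34 (w=70) → Red
  F at 36 (w=5) → Red
  B at 46 (w=6) → Blue
  G at 52 (w=400) → Blue
  D at 60 (w=60) → Blue
Red captures 160; Blue captures 466.

160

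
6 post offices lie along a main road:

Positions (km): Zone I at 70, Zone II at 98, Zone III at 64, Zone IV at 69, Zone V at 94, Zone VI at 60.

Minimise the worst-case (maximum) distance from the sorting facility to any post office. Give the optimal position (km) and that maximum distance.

The 1-center on a line is the midpoint of the two extreme points: leftmost at 60, rightmost at 98.
Optimal location = (60 + 98)/2 = 79; maximum distance = (98 − 60)/2 = 19.

location 79, max distance 19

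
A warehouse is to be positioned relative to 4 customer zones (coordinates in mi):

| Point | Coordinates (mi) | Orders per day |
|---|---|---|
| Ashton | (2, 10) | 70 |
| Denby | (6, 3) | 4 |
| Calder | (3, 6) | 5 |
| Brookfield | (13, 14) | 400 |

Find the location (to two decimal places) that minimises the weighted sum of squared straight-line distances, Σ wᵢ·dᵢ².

The minimiser of Σwᵢ‖p−pᵢ‖² is the weighted centroid p* = (Σwᵢpᵢ)/(Σwᵢ).
Σwᵢ = 479.
Σwᵢxᵢ = 70·2 + 4·6 + 5·3 + 400·13 = 5379.
Σwᵢyᵢ = 70·10 + 4·3 + 5·6 + 400·14 = 6342.
x* = 5379/479 = 11.23, y* = 6342/479 = 13.24.

(11.23, 13.24)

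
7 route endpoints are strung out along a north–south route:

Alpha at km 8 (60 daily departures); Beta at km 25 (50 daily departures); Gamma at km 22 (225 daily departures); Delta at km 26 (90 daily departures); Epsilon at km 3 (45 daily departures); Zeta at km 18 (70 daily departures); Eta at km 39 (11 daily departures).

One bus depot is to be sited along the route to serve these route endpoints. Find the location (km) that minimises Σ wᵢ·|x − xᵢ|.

For a sum of weighted absolute distances on a line, the optimum is the weighted median (not the mean). Total weight W = 551; half-weight = 275.5.
Sort by position and accumulate weight:
  km 3 (Epsilon, w=45) → cum 45
  km 8 (Alpha, w=60) → cum 105
  km 18 (Zeta, w=70) → cum 175
  km 22 (Gamma, w=225) → cum 400  ≥ 275.5 → median here
  km 25 (Beta, w=50) → cum 450
  km 26 (Delta, w=90) → cum 540
  km 39 (Eta, w=11) → cum 551
Optimal location: km 22.

x = 22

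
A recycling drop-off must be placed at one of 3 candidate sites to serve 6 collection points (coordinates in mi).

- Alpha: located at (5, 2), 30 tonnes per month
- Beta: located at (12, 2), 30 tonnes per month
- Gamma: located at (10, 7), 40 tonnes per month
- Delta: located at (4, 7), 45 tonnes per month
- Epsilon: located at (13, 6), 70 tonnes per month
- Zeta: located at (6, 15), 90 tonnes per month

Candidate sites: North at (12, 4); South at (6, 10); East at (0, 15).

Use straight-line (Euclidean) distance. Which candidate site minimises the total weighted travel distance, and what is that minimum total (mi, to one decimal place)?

South, total 1918.5 mi

Total weighted distance at each candidate:
  North (12, 4): total = 2091.3
  South (6, 10): total = 1918.5
  East (0, 15): total = 3510.1
Minimum is at South with total 1918.5 mi.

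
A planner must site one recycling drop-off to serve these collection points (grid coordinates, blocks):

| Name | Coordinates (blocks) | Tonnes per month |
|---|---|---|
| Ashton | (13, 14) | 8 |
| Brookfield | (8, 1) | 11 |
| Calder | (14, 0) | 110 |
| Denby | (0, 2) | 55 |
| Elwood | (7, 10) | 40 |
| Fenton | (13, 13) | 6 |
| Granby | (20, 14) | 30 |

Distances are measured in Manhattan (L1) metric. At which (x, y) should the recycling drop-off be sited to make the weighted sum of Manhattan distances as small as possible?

Manhattan distance separates: Σwᵢ(|x−xᵢ|+|y−yᵢ|) = Σwᵢ|x−xᵢ| + Σwᵢ|y−yᵢ|, so x and y are optimised independently as 1-D weighted medians.
Total weight W = 260; half = 130.
x-coordinate, sorted with cumulative weight:
  x=0 (Denby, w=55) cum 55
  x=7 (Elwood, w=40) cum 95
  x=8 (Brookfield, w=11) cum 106
  x=13 (Ashton, w=8) cum 114
  x=13 (Fenton, w=6) cum 120
  x=14 (Calder, w=110) cum 230  ← median
  x=20 (Granby, w=30) cum 260
⇒ x* = 14
y-coordinate, sorted with cumulative weight:
  y=0 (Calder, w=110) cum 110
  y=1 (Brookfield, w=11) cum 121
  y=2 (Denby, w=55) cum 176  ← median
  y=10 (Elwood, w=40) cum 216
  y=13 (Fenton, w=6) cum 222
  y=14 (Ashton, w=8) cum 230
  y=14 (Granby, w=30) cum 260
⇒ y* = 2

(14, 2)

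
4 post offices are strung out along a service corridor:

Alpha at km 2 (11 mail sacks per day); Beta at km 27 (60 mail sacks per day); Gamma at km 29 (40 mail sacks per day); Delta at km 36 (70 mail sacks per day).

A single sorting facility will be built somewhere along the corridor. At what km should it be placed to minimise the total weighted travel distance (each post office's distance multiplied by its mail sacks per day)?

x = 29

For a sum of weighted absolute distances on a line, the optimum is the weighted median (not the mean). Total weight W = 181; half-weight = 90.5.
Sort by position and accumulate weight:
  km 2 (Alpha, w=11) → cum 11
  km 27 (Beta, w=60) → cum 71
  km 29 (Gamma, w=40) → cum 111  ≥ 90.5 → median here
  km 36 (Delta, w=70) → cum 181
Optimal location: km 29.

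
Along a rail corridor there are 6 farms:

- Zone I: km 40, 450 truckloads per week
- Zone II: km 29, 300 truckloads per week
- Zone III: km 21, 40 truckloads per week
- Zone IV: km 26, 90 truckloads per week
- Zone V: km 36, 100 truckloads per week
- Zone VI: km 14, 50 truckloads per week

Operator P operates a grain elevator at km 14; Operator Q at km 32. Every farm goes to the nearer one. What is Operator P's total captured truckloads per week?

The indifferent point is the midpoint (14+32)/2 = 23; farms left of it (closer to Operator P at 14) go to Operator P, those right go to Operator Q.
  Zone VI at 14 (w=50) → Operator P
  Zone III at 21 (w=40) → Operator P
  Zone IV at 26 (w=90) → Operator Q
  Zone II at 29 (w=300) → Operator Q
  Zone V at 36 (w=100) → Operator Q
  Zone I at 40 (w=450) → Operator Q
Operator P captures 90; Operator Q captures 940.

90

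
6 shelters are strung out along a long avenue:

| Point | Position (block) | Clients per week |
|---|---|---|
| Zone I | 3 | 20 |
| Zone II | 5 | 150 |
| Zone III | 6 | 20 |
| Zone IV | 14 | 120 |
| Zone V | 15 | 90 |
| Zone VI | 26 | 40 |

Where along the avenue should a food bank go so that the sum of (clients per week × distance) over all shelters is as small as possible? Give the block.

For a sum of weighted absolute distances on a line, the optimum is the weighted median (not the mean). Total weight W = 440; half-weight = 220.
Sort by position and accumulate weight:
  block 3 (Zone I, w=20) → cum 20
  block 5 (Zone II, w=150) → cum 170
  block 6 (Zone III, w=20) → cum 190
  block 14 (Zone IV, w=120) → cum 310  ≥ 220 → median here
  block 15 (Zone V, w=90) → cum 400
  block 26 (Zone VI, w=40) → cum 440
Optimal location: block 14.

x = 14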